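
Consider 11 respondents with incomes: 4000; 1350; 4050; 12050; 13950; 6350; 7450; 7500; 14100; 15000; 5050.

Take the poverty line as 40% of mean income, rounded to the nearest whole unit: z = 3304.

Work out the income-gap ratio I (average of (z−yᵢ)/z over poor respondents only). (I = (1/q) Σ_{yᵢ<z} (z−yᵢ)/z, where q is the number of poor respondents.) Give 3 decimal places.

Below the line: 1350 (q = 1 of N = 11).
Relative gaps: 0.5914; sum = 0.591404.
I averages over the q = 1 poor units only: 0.591404 / 1 = 0.591.

0.591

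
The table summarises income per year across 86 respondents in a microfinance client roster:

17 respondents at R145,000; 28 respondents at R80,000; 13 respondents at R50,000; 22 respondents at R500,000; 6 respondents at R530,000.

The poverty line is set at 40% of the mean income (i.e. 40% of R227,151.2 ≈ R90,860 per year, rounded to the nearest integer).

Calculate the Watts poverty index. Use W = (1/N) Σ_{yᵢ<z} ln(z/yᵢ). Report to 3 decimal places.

0.132

Below z: 13×R50,000, 28×R80,000 (q = 41 of N = 86).
Log shortfalls: ln(90860/50000) = 0.5973 (×13); ln(90860/80000) = 0.1273 (×28).
W = 11.329069 / 86 = 0.132.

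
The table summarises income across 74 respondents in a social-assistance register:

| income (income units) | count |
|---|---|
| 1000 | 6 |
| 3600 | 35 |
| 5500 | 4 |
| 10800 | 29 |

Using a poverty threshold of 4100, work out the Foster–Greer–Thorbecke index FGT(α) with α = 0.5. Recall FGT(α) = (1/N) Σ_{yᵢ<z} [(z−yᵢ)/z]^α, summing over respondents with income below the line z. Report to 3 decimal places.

Below the line: 6×1000, 35×3600 (q = 41 of N = 74).
Gap ratios (z−y)/z: (4100−1000)/4100 = 0.7561 (×6); (4100−3600)/4100 = 0.1220 (×35).
Raised to α = 0.5: 0.86954 (×6); 0.34922 (×35).
Sum = 17.439762; FGT(0.5) = 17.439762 / 74 = 0.236.

0.236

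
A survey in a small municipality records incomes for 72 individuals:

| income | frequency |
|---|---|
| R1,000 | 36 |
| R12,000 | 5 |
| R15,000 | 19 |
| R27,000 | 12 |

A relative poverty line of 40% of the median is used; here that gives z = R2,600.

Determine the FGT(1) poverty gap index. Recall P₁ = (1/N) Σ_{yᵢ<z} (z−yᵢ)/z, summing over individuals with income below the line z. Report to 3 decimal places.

0.308

Below the line: 36×R1,000 (q = 36 of N = 72).
Relative gaps: (2600−1000)/2600 = 0.6154 (×36).
Sum of shortfalls = 22.153846; P₁ averages over all N: 22.153846 / 72 = 0.308.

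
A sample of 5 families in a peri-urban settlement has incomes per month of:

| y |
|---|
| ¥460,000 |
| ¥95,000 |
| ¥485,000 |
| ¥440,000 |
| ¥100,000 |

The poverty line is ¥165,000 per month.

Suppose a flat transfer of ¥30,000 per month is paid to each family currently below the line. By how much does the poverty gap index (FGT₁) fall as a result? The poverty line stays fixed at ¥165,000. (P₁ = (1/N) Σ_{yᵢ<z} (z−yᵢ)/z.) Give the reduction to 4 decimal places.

0.0727

Before: below the line — ¥95,000, ¥100,000; poverty gap index (FGT₁) = 0.163636.
After the ¥30,000 transfer: below the line — ¥125,000, ¥130,000; poverty gap index (FGT₁) = 0.090909.
Reduction = 0.163636 − 0.090909 = 0.0727.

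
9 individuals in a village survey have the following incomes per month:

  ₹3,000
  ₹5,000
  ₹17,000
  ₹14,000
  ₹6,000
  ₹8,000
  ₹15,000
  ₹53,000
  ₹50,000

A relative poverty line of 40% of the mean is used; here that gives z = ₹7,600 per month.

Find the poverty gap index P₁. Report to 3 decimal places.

Poor units: ₹3,000, ₹5,000, ₹6,000 (q = 3 of N = 9).
Normalized shortfalls: (7600−3000)/7600 = 0.6053; (7600−5000)/7600 = 0.3421; (7600−6000)/7600 = 0.2105.
Sum of shortfalls = 1.157895; P₁ averages over all N: 1.157895 / 9 = 0.129.

0.129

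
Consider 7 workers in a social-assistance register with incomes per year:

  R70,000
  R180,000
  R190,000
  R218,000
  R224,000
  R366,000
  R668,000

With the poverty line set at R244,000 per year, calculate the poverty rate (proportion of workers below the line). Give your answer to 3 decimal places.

5 of the 7 workers have income below R244,000.
H = 5/7 = 0.714.

0.714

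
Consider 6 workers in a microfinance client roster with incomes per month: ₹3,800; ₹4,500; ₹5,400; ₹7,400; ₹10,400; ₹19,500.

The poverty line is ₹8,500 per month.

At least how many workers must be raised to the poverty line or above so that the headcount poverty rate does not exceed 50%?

Currently q = 4 of N = 6 are below the line (H = 0.667).
A headcount ratio of at most 50% allows at most ⌊0.50 × 6⌋ = 3 poor workers.
So at least 4 − 3 = 1 must be lifted.

1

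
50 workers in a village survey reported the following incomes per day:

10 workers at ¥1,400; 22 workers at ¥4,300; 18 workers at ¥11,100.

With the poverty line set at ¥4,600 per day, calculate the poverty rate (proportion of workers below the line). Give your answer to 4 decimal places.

32 of the 50 workers have income below ¥4,600.
H = 32/50 = 0.6400.

0.6400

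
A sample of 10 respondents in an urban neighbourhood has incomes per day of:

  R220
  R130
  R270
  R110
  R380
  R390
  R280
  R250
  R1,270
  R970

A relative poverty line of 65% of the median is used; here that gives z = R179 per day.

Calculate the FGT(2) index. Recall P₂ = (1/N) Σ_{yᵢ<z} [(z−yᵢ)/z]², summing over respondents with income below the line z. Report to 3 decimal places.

Below the line: R110, R130 (q = 2 of N = 10).
Gap ratios (z−y)/z: (179−110)/179 = 0.3855; (179−130)/179 = 0.2737.
Squared: 0.1486; 0.0749.
Sum = 0.223526; P₂ = 0.223526 / 10 = 0.022.

0.022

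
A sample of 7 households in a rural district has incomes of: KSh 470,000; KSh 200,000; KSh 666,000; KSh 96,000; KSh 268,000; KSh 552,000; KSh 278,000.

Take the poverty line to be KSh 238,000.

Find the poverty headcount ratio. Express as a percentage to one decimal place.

28.6%

2 of the 7 households have income below KSh 238,000.
H = 2/7 = 28.6%.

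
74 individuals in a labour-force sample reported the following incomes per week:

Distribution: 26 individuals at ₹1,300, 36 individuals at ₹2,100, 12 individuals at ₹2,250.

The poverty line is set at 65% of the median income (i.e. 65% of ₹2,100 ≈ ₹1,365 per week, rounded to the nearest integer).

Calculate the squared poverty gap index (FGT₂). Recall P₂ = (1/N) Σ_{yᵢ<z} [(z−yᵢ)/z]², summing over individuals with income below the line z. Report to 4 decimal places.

0.0008

Below the line: 26×₹1,300 (q = 26 of N = 74).
Shortfall ratios: (1365−1300)/1365 = 0.0476 (×26).
Squared: 0.0023 (×26).
Sum = 0.058957; P₂ = 0.058957 / 74 = 0.0008.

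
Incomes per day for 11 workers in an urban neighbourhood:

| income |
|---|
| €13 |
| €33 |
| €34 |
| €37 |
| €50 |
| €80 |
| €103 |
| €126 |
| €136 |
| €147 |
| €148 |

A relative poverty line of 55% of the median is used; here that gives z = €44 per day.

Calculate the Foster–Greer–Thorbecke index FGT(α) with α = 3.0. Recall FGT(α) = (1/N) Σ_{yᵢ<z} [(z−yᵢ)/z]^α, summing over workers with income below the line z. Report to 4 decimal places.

Poor units: €13, €33, €34, €37 (q = 4 of N = 11).
Normalized shortfalls: (44−13)/44 = 0.7045; (44−33)/44 = 0.2500; (44−34)/44 = 0.2273; (44−37)/44 = 0.1591.
Raised to α = 3.0: 0.34973; 0.01562; 0.01174; 0.00403.
Sum = 0.381116; FGT(3.0) = 0.381116 / 11 = 0.0346.

0.0346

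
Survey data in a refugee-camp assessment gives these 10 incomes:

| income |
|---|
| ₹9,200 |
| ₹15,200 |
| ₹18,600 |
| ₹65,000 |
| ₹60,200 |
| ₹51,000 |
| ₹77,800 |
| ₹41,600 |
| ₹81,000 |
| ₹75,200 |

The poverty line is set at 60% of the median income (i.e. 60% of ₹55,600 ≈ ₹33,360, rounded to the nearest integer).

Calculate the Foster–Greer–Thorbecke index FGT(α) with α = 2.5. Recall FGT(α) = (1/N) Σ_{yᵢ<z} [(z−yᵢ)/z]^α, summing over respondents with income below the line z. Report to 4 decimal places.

0.0795

Below the line: ₹9,200, ₹15,200, ₹18,600 (q = 3 of N = 10).
Relative gaps: (33360−9200)/33360 = 0.7242; (33360−15200)/33360 = 0.5444; (33360−18600)/33360 = 0.4424.
Raised to α = 2.5: 0.44635; 0.21864; 0.13021.
Sum = 0.795201; FGT(2.5) = 0.795201 / 10 = 0.0795.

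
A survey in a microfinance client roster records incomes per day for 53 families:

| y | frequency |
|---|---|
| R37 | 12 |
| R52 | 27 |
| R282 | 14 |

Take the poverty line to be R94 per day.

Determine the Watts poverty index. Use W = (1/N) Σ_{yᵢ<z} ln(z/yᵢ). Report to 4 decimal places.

Poor units: 12×R37, 27×R52 (q = 39 of N = 53).
Log shortfalls: ln(94/37) = 0.9324 (×12); ln(94/52) = 0.5921 (×27).
W = 27.173901 / 53 = 0.5127.

0.5127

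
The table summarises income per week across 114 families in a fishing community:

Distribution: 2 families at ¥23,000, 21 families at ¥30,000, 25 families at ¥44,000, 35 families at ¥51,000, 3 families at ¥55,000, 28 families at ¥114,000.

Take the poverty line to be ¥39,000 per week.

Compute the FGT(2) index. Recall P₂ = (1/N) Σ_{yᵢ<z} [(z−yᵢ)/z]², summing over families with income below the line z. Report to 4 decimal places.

Poor units: 2×¥23,000, 21×¥30,000 (q = 23 of N = 114).
Normalized shortfalls: (39000−23000)/39000 = 0.4103 (×2); (39000−30000)/39000 = 0.2308 (×21).
Squared: 0.1683 (×2); 0.0533 (×21).
Sum = 1.454964; P₂ = 1.454964 / 114 = 0.0128.

0.0128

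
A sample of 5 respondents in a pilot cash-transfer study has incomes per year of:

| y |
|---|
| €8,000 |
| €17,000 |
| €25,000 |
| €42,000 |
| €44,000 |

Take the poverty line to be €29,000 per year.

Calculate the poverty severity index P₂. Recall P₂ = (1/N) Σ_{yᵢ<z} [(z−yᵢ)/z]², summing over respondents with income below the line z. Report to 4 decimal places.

0.1429

Below the line: €8,000, €17,000, €25,000 (q = 3 of N = 5).
Shortfall ratios: (29000−8000)/29000 = 0.7241; (29000−17000)/29000 = 0.4138; (29000−25000)/29000 = 0.1379.
Squared: 0.5244; 0.1712; 0.0190.
Sum = 0.714625; P₂ = 0.714625 / 5 = 0.1429.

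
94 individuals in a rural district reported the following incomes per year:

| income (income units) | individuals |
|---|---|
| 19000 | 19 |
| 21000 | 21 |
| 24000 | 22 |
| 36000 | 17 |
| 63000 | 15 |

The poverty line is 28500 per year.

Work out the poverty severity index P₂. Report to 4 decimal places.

0.0438

Poor units: 19×19000, 21×21000, 22×24000 (q = 62 of N = 94).
Normalized shortfalls: (28500−19000)/28500 = 0.3333 (×19); (28500−21000)/28500 = 0.2632 (×21); (28500−24000)/28500 = 0.1579 (×22).
Squared: 0.1111 (×19); 0.0693 (×21); 0.0249 (×22).
Sum = 4.113881; P₂ = 4.113881 / 94 = 0.0438.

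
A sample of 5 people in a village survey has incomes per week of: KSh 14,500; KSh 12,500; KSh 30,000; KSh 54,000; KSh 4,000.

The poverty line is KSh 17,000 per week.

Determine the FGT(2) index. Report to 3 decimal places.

0.135

Incomes under z: KSh 4,000, KSh 12,500, KSh 14,500 (q = 3 of N = 5).
Relative gaps: (17000−4000)/17000 = 0.7647; (17000−12500)/17000 = 0.2647; (17000−14500)/17000 = 0.1471.
Squared: 0.5848; 0.0701; 0.0216.
Sum = 0.676471; P₂ = 0.676471 / 5 = 0.135.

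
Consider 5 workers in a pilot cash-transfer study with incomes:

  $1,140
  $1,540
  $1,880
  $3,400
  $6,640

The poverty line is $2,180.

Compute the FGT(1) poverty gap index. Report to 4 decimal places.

0.1817

Poor units: $1,140, $1,540, $1,880 (q = 3 of N = 5).
Gap ratios (z−y)/z: (2180−1140)/2180 = 0.4771; (2180−1540)/2180 = 0.2936; (2180−1880)/2180 = 0.1376.
Σ = 0.908257. Dividing by the full population N = 5 gives P₁ = 0.1817.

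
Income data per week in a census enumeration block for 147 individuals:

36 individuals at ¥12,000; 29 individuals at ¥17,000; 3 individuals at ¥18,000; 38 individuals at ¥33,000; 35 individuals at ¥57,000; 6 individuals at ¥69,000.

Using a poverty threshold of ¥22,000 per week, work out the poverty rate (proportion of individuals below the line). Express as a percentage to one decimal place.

46.3%

68 of the 147 individuals have income below ¥22,000.
H = 68/147 = 46.3%.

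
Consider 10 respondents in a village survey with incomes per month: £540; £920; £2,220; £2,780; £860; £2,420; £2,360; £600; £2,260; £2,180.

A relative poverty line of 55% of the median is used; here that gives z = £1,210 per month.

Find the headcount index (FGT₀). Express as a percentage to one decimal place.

40.0%

4 of the 10 respondents have income below £1,210.
H = 4/10 = 40.0%.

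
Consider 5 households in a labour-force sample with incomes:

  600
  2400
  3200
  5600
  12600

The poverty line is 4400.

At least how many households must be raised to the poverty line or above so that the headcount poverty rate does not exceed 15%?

Currently q = 3 of N = 5 are below the line (H = 0.600).
A headcount ratio of at most 15% allows at most ⌊0.15 × 5⌋ = 0 poor households.
So at least 3 − 0 = 3 must be lifted.

3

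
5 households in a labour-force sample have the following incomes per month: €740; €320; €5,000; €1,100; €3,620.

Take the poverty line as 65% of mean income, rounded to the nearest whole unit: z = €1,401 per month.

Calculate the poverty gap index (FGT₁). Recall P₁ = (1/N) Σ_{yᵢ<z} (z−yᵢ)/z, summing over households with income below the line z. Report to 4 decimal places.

Poor units: €320, €740, €1,100 (q = 3 of N = 5).
Relative gaps: (1401−320)/1401 = 0.7716; (1401−740)/1401 = 0.4718; (1401−1100)/1401 = 0.2148.
Σ = 1.458244. Dividing by the full population N = 5 gives P₁ = 0.2916.

0.2916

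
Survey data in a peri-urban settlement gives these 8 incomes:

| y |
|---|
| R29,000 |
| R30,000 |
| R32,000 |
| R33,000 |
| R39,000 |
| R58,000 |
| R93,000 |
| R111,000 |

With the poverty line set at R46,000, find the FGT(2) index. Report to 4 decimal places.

Below the line: R29,000, R30,000, R32,000, R33,000, R39,000 (q = 5 of N = 8).
Gap ratios (z−y)/z: (46000−29000)/46000 = 0.3696; (46000−30000)/46000 = 0.3478; (46000−32000)/46000 = 0.3043; (46000−33000)/46000 = 0.2826; (46000−39000)/46000 = 0.1522.
Squared: 0.1366; 0.1210; 0.0926; 0.0799; 0.0232.
Sum = 0.453214; P₂ = 0.453214 / 8 = 0.0567.

0.0567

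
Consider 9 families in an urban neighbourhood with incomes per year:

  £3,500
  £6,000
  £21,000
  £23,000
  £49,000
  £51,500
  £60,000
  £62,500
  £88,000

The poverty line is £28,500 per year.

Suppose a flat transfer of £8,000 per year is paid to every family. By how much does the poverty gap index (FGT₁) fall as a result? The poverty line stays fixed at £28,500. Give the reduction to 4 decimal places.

Before: below the line — £3,500, £6,000, £21,000, £23,000; poverty gap index (FGT₁) = 0.235867.
After the £8,000 transfer: below the line — £11,500, £14,000; poverty gap index (FGT₁) = 0.122807.
Reduction = 0.235867 − 0.122807 = 0.1131.

0.1131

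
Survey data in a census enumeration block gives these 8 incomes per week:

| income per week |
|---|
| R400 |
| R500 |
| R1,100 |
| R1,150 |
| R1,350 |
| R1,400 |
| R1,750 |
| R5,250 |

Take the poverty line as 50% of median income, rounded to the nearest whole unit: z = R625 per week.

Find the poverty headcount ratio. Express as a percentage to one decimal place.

2 of the 8 respondents have income below R625.
H = 2/8 = 25.0%.

25.0%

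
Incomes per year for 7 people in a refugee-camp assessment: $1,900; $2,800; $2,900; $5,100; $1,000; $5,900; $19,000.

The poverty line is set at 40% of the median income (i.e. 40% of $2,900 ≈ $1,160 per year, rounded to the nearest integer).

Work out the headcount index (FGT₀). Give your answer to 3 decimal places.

0.143

1 of the 7 people have income below $1,160.
H = 1/7 = 0.143.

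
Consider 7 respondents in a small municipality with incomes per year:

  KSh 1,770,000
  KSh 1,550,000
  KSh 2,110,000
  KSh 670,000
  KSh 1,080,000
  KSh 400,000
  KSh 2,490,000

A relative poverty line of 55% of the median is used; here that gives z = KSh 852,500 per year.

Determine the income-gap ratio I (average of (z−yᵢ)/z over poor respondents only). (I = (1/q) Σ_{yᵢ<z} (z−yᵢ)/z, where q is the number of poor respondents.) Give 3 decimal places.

Incomes under z: KSh 400,000, KSh 670,000 (q = 2 of N = 7).
Relative gaps: 0.5308, 0.2141; sum = 0.744868.
I averages over the q = 2 poor units only: 0.744868 / 2 = 0.372.

0.372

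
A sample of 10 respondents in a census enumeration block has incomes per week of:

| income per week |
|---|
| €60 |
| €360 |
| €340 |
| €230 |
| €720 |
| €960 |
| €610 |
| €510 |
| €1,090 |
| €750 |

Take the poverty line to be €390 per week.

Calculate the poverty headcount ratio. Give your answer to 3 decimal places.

4 of the 10 respondents have income below €390.
H = 4/10 = 0.400.

0.400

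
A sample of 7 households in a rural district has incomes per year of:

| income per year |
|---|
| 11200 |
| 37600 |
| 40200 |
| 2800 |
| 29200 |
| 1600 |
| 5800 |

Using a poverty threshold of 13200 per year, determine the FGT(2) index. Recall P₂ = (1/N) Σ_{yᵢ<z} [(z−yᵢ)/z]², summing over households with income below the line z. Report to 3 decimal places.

0.247

Below z: 1600, 2800, 5800, 11200 (q = 4 of N = 7).
Relative gaps: (13200−1600)/13200 = 0.8788; (13200−2800)/13200 = 0.7879; (13200−5800)/13200 = 0.5606; (13200−11200)/13200 = 0.1515.
Squared: 0.7723; 0.6208; 0.3143; 0.0230.
Sum = 1.730257; P₂ = 1.730257 / 7 = 0.247.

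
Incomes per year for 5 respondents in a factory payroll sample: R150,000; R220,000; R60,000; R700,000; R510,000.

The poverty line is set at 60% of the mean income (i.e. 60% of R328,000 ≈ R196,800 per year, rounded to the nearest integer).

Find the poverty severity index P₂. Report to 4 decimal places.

Below the line: R60,000, R150,000 (q = 2 of N = 5).
Normalized shortfalls: (196800−60000)/196800 = 0.6951; (196800−150000)/196800 = 0.2378.
Squared: 0.4832; 0.0566.
Sum = 0.539746; P₂ = 0.539746 / 5 = 0.1079.

0.1079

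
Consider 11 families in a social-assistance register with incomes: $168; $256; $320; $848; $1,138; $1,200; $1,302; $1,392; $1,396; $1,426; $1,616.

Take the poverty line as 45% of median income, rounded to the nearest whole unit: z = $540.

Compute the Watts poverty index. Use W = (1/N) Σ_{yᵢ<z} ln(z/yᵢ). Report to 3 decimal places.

0.222

Poor units: $168, $256, $320 (q = 3 of N = 11).
Log shortfalls: ln(540/168) = 1.1676; ln(540/256) = 0.7464; ln(540/320) = 0.5232.
W = 2.437245 / 11 = 0.222.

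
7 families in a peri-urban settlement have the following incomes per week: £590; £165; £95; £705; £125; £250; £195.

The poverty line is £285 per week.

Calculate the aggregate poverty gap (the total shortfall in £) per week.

Below z: £95, £125, £165, £195, £250 (q = 5 of N = 7).
Individual gaps: 285−95 = 190; 285−125 = 160; 285−165 = 120; 285−195 = 90; 285−250 = 35.
Aggregate gap = £595.

£595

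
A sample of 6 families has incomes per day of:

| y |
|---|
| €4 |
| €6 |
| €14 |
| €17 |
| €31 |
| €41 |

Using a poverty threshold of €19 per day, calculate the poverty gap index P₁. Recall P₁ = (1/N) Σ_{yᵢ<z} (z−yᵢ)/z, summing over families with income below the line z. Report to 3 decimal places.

0.307

Below the line: €4, €6, €14, €17 (q = 4 of N = 6).
Relative gaps: (19−4)/19 = 0.7895; (19−6)/19 = 0.6842; (19−14)/19 = 0.2632; (19−17)/19 = 0.1053.
Σ = 1.842105. Dividing by the full population N = 6 gives P₁ = 0.307.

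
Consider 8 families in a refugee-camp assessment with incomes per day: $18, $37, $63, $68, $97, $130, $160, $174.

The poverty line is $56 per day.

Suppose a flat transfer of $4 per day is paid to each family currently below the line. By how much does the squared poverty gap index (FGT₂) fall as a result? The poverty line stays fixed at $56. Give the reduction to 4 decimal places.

Before: below the line — $18, $37; squared poverty gap index (FGT₂) = 0.071947.
After the $4 transfer: below the line — $22, $41; squared poverty gap index (FGT₂) = 0.055046.
Reduction = 0.071947 − 0.055046 = 0.0169.

0.0169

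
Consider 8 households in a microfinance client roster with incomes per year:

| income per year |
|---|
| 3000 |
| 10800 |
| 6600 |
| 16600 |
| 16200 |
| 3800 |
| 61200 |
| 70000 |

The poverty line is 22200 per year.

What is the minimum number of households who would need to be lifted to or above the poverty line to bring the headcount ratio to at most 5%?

6

Currently q = 6 of N = 8 are below the line (H = 0.750).
A headcount ratio of at most 5% allows at most ⌊0.05 × 8⌋ = 0 poor households.
So at least 6 − 0 = 6 must be lifted.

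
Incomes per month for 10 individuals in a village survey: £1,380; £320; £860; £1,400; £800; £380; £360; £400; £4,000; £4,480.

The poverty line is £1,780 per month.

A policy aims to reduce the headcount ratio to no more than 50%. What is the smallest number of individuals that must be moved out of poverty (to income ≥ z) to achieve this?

3

8 of the 10 individuals are poor, so H = 8/10 = 0.800.
A headcount ratio of at most 50% allows at most ⌊0.50 × 10⌋ = 5 poor individuals.
So at least 8 − 5 = 3 must be lifted.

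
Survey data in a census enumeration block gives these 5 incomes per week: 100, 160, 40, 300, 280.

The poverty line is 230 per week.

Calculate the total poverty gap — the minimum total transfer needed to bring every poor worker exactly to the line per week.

Poor units: 40, 100, 160 (q = 3 of N = 5).
Individual gaps: 230−40 = 190; 230−100 = 130; 230−160 = 70.
Aggregate gap = 390.

390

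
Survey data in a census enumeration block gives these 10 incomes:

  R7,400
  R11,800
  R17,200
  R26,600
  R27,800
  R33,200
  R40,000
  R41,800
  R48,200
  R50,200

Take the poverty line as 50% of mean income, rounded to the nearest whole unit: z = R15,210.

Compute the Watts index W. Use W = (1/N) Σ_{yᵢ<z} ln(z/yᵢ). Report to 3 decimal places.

Poor units: R7,400, R11,800 (q = 2 of N = 10).
Log shortfalls: ln(15210/7400) = 0.7205; ln(15210/11800) = 0.2539.
W = 0.974327 / 10 = 0.097.

0.097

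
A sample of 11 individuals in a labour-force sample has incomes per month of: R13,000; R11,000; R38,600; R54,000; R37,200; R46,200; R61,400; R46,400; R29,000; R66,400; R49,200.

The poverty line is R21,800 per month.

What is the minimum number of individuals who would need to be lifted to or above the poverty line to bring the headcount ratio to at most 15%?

Currently q = 2 of N = 11 are below the line (H = 0.182).
A headcount ratio of at most 15% allows at most ⌊0.15 × 11⌋ = 1 poor individuals.
So at least 2 − 1 = 1 must be lifted.

1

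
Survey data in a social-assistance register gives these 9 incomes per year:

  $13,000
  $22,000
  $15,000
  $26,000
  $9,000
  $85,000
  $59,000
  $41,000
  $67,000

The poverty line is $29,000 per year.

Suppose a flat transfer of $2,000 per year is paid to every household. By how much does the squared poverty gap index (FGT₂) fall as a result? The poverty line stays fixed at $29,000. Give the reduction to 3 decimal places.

Before: below the line — $9,000, $13,000, $15,000, $22,000, $26,000; squared poverty gap index (FGT₂) = 0.12023.
After the $2,000 transfer: below the line — $11,000, $15,000, $17,000, $24,000, $28,000; squared poverty gap index (FGT₂) = 0.09116.
Reduction = 0.12023 − 0.09116 = 0.029.

0.029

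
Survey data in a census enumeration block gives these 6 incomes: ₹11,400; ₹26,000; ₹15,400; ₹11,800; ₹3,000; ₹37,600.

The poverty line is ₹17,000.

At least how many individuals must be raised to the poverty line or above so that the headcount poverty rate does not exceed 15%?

Currently q = 4 of N = 6 are below the line (H = 0.667).
A headcount ratio of at most 15% allows at most ⌊0.15 × 6⌋ = 0 poor individuals.
So at least 4 − 0 = 4 must be lifted.

4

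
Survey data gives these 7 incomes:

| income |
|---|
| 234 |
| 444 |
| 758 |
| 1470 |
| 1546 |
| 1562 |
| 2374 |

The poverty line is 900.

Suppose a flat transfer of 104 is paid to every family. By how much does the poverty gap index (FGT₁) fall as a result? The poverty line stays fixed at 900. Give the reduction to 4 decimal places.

Before: below the line — 234, 444, 758; poverty gap index (FGT₁) = 0.200635.
After the 104 transfer: below the line — 338, 548, 862; poverty gap index (FGT₁) = 0.151111.
Reduction = 0.200635 − 0.151111 = 0.0495.

0.0495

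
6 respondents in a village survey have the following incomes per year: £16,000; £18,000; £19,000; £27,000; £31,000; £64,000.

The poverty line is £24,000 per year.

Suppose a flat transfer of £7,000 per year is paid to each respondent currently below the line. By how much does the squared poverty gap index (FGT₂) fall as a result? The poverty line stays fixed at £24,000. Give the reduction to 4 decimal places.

0.0359

Before: below the line — £16,000, £18,000, £19,000; squared poverty gap index (FGT₂) = 0.036169.
After the £7,000 transfer: below the line — £23,000; squared poverty gap index (FGT₂) = 0.000289.
Reduction = 0.036169 − 0.000289 = 0.0359.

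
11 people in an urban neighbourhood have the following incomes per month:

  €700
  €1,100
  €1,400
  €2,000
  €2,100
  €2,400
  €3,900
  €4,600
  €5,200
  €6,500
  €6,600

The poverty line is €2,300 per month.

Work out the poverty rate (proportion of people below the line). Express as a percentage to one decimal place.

45.5%

5 of the 11 people have income below €2,300.
H = 5/11 = 45.5%.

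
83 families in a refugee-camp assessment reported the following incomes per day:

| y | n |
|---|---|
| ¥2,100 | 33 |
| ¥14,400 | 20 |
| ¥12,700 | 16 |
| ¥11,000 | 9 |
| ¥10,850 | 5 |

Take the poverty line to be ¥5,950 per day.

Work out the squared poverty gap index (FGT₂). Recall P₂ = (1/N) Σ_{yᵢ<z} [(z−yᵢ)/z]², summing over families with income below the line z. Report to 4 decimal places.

0.1665

Incomes under z: 33×¥2,100 (q = 33 of N = 83).
Shortfall ratios: (5950−2100)/5950 = 0.6471 (×33).
Squared: 0.4187 (×33).
Sum = 13.816609; P₂ = 13.816609 / 83 = 0.1665.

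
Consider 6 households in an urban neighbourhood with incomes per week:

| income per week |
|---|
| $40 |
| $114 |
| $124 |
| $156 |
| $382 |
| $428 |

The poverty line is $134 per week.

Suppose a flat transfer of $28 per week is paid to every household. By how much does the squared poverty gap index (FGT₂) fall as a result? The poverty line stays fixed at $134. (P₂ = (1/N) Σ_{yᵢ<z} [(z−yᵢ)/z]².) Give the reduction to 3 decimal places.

0.046

Before: below the line — $40, $114, $124; squared poverty gap index (FGT₂) = 0.08666.
After the $28 transfer: below the line — $68; squared poverty gap index (FGT₂) = 0.04043.
Reduction = 0.08666 − 0.04043 = 0.046.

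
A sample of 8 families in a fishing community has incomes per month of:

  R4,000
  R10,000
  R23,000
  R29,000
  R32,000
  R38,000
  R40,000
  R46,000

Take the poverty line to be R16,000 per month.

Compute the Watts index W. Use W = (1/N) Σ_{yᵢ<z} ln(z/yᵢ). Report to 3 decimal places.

0.232

Below z: R4,000, R10,000 (q = 2 of N = 8).
ln(z/y) terms: ln(16000/4000) = 1.3863; ln(16000/10000) = 0.4700.
W = 1.856298 / 8 = 0.232.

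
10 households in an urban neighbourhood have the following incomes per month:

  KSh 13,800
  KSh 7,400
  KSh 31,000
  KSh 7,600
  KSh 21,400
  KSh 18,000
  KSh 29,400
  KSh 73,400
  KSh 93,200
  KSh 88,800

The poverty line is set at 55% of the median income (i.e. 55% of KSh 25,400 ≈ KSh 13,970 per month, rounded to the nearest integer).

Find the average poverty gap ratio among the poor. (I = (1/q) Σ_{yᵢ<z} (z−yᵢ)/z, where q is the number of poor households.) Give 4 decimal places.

Below z: KSh 7,400, KSh 7,600, KSh 13,800 (q = 3 of N = 10).
Relative gaps: 0.4703, 0.4560, 0.0122; sum = 0.938440.
The income-gap ratio divides by q (the poor only): 0.938440 / 3 = 0.3128.

0.3128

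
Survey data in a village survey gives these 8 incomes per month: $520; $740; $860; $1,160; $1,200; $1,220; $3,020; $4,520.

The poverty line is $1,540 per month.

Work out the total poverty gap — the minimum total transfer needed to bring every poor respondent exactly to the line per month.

Incomes under z: $520, $740, $860, $1,160, $1,200, $1,220 (q = 6 of N = 8).
Individual gaps: 1540−520 = 1020; 1540−740 = 800; 1540−860 = 680; 1540−1160 = 380; 1540−1200 = 340; 1540−1220 = 320.
Aggregate gap = $3,540.

$3,540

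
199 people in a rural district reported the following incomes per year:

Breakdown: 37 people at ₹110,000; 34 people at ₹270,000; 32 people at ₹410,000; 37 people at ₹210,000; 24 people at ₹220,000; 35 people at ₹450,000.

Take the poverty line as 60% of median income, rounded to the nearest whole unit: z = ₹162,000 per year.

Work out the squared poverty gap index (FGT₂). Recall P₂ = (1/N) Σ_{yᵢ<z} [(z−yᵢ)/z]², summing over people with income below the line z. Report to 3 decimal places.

0.019

Below the line: 37×₹110,000 (q = 37 of N = 199).
Normalized shortfalls: (162000−110000)/162000 = 0.3210 (×37).
Squared: 0.1030 (×37).
Sum = 3.812224; P₂ = 3.812224 / 199 = 0.019.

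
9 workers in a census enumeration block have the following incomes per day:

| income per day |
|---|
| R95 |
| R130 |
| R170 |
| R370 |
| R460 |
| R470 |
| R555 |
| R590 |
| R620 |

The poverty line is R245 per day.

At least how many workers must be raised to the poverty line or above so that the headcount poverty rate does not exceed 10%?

3

3 of the 9 workers are poor, so H = 3/9 = 0.333.
A headcount ratio of at most 10% allows at most ⌊0.10 × 9⌋ = 0 poor workers.
So at least 3 − 0 = 3 must be lifted.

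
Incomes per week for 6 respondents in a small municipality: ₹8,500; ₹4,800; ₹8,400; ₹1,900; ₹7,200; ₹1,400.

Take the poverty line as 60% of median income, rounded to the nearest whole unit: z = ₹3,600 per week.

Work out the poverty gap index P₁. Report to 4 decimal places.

Below the line: ₹1,400, ₹1,900 (q = 2 of N = 6).
Normalized shortfalls: (3600−1400)/3600 = 0.6111; (3600−1900)/3600 = 0.4722.
Σ = 1.083333. Dividing by the full population N = 6 gives P₁ = 0.1806.

0.1806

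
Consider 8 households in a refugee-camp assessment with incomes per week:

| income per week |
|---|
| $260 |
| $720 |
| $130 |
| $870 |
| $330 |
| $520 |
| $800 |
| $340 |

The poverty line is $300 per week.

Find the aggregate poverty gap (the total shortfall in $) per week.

Poor units: $130, $260 (q = 2 of N = 8).
Individual gaps: 300−130 = 170; 300−260 = 40.
Aggregate gap = $210.

$210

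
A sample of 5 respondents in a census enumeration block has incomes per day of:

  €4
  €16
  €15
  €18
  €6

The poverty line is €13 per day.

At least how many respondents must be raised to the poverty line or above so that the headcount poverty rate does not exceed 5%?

2

Currently q = 2 of N = 5 are below the line (H = 0.400).
A headcount ratio of at most 5% allows at most ⌊0.05 × 5⌋ = 0 poor respondents.
So at least 2 − 0 = 2 must be lifted.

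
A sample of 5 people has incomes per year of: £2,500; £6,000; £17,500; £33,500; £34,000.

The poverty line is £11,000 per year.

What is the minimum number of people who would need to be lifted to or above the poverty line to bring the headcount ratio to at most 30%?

Currently q = 2 of N = 5 are below the line (H = 0.400).
A headcount ratio of at most 30% allows at most ⌊0.30 × 5⌋ = 1 poor people.
So at least 2 − 1 = 1 must be lifted.

1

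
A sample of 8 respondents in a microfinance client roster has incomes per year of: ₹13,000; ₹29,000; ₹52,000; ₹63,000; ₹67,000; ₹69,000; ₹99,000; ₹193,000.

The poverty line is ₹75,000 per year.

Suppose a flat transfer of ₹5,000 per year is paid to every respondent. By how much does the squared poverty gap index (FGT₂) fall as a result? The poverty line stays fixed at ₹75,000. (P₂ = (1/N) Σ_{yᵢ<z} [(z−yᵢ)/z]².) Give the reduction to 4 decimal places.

Before: below the line — ₹13,000, ₹29,000, ₹52,000, ₹63,000, ₹67,000, ₹69,000; squared poverty gap index (FGT₂) = 0.149622.
After the ₹5,000 transfer: below the line — ₹18,000, ₹34,000, ₹57,000, ₹68,000, ₹72,000, ₹74,000; squared poverty gap index (FGT₂) = 0.118067.
Reduction = 0.149622 − 0.118067 = 0.0316.

0.0316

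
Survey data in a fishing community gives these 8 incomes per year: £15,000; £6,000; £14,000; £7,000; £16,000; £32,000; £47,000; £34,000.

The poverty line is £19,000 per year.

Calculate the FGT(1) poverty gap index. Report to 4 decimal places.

0.2434

Poor units: £6,000, £7,000, £14,000, £15,000, £16,000 (q = 5 of N = 8).
Relative gaps: (19000−6000)/19000 = 0.6842; (19000−7000)/19000 = 0.6316; (19000−14000)/19000 = 0.2632; (19000−15000)/19000 = 0.2105; (19000−16000)/19000 = 0.1579.
Σ = 1.947368. Dividing by the full population N = 8 gives P₁ = 0.2434.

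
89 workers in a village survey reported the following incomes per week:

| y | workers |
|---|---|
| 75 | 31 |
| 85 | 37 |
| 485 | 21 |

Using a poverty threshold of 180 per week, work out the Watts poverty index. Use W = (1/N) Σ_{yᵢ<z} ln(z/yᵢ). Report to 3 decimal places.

Incomes under z: 31×75, 37×85 (q = 68 of N = 89).
Log shortfalls: ln(180/75) = 0.8755 (×31); ln(180/85) = 0.7503 (×37).
W = 54.900838 / 89 = 0.617.

0.617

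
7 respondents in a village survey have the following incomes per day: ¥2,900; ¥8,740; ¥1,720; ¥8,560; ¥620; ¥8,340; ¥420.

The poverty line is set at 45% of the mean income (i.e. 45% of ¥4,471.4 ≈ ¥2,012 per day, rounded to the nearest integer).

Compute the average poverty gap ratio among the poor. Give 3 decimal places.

Incomes under z: ¥420, ¥620, ¥1,720 (q = 3 of N = 7).
Relative gaps: 0.7913, 0.6918, 0.1451; sum = 1.628231.
I averages over the q = 3 poor units only: 1.628231 / 3 = 0.543.

0.543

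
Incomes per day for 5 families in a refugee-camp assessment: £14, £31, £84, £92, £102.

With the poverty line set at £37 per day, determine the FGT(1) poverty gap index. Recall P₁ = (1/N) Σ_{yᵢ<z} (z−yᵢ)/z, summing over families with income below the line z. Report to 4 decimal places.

0.1568

Below z: £14, £31 (q = 2 of N = 5).
Shortfall ratios: (37−14)/37 = 0.6216; (37−31)/37 = 0.1622.
Sum of shortfalls = 0.783784; P₁ averages over all N: 0.783784 / 5 = 0.1568.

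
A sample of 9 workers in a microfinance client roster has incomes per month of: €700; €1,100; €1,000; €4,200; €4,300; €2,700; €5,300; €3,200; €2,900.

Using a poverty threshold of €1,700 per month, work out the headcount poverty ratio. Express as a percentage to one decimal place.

3 of the 9 workers have income below €1,700.
H = 3/9 = 33.3%.

33.3%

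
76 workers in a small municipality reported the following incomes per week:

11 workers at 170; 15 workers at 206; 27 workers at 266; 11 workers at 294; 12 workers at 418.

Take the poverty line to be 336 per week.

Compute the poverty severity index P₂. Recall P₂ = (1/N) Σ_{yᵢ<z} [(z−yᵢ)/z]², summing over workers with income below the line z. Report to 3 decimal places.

Poor units: 11×170, 15×206, 27×266, 11×294 (q = 64 of N = 76).
Normalized shortfalls: (336−170)/336 = 0.4940 (×11); (336−206)/336 = 0.3869 (×15); (336−266)/336 = 0.2083 (×27); (336−294)/336 = 0.1250 (×11).
Squared: 0.2441 (×11); 0.1497 (×15); 0.0434 (×27); 0.0156 (×11).
Sum = 6.274093; P₂ = 6.274093 / 76 = 0.083.

0.083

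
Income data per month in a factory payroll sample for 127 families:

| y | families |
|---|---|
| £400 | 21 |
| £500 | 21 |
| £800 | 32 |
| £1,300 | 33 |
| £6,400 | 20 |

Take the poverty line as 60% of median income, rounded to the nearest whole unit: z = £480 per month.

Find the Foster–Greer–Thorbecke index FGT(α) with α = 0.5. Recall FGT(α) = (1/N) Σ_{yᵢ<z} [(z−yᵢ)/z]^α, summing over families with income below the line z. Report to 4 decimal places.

0.0675

Below z: 21×£400 (q = 21 of N = 127).
Shortfall ratios: (480−400)/480 = 0.1667 (×21).
Raised to α = 0.5: 0.40825 (×21).
Sum = 8.573214; FGT(0.5) = 8.573214 / 127 = 0.0675.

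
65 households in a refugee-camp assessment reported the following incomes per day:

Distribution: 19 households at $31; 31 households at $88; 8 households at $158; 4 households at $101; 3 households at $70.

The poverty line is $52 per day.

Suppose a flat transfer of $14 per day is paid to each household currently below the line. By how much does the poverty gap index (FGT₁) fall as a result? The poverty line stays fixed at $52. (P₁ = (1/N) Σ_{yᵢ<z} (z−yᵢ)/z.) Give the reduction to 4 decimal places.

Before: below the line — 19×$31; poverty gap index (FGT₁) = 0.118047.
After the $14 transfer: below the line — 19×$45; poverty gap index (FGT₁) = 0.039349.
Reduction = 0.118047 − 0.039349 = 0.0787.

0.0787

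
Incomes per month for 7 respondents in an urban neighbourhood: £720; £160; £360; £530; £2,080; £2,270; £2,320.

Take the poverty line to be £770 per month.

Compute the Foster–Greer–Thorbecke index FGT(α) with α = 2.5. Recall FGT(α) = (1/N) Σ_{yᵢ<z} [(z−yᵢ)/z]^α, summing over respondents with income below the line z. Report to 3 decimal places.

Incomes under z: £160, £360, £530, £720 (q = 4 of N = 7).
Relative gaps: (770−160)/770 = 0.7922; (770−360)/770 = 0.5325; (770−530)/770 = 0.3117; (770−720)/770 = 0.0649.
Raised to α = 2.5: 0.55860; 0.20689; 0.05424; 0.00107.
Sum = 0.820795; FGT(2.5) = 0.820795 / 7 = 0.117.

0.117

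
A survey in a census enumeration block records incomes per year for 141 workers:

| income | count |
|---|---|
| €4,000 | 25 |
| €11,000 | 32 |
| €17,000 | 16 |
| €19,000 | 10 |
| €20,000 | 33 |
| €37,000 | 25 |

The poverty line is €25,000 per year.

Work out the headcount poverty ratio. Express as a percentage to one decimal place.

116 of the 141 workers have income below €25,000.
H = 116/141 = 82.3%.

82.3%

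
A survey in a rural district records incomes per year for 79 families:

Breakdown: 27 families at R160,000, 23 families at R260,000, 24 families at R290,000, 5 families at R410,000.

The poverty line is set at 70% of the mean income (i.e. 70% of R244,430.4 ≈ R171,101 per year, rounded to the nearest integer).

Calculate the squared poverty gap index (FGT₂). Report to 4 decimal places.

Below z: 27×R160,000 (q = 27 of N = 79).
Normalized shortfalls: (171101−160000)/171101 = 0.0649 (×27).
Squared: 0.0042 (×27).
Sum = 0.113654; P₂ = 0.113654 / 79 = 0.0014.

0.0014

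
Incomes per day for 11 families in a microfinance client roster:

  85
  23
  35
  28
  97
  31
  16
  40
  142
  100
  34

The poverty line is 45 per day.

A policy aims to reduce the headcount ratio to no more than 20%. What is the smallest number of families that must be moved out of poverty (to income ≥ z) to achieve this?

5

Currently q = 7 of N = 11 are below the line (H = 0.636).
A headcount ratio of at most 20% allows at most ⌊0.20 × 11⌋ = 2 poor families.
So at least 7 − 2 = 5 must be lifted.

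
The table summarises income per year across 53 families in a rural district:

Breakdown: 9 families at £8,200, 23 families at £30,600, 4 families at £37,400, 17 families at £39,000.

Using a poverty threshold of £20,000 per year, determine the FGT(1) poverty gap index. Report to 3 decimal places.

Poor units: 9×£8,200 (q = 9 of N = 53).
Normalized shortfalls: (20000−8200)/20000 = 0.5900 (×9).
Sum of shortfalls = 5.310000; P₁ averages over all N: 5.310000 / 53 = 0.100.

0.100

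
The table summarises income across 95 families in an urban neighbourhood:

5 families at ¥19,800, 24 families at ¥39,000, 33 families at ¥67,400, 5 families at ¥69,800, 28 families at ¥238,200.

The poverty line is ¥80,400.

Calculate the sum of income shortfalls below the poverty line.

Below z: 5×¥19,800, 24×¥39,000, 33×¥67,400, 5×¥69,800 (q = 67 of N = 95).
Individual gaps: 5×(80400−19800) = 303000; 24×(80400−39000) = 993600; 33×(80400−67400) = 429000; 5×(80400−69800) = 53000.
Aggregate gap = ¥1,778,600.

¥1,778,600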